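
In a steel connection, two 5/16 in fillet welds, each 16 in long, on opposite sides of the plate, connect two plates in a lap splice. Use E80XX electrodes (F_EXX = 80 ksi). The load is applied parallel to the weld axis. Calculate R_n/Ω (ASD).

R_n/Ω ≈ 170 kips

Effective throat t_e = 0.707 × 0.3125 = 0.2209 in.
Total length L = 32 in; A_we = 0.2209 × 32 = 7.07 in².
F_nw = 0.6 F_EXX = 0.6 × 80 = 48 ksi.
R_n = 48 × 7.07 = 339.4 kips; R_n/Ω = 339.4/2.0 = 169.7 kips.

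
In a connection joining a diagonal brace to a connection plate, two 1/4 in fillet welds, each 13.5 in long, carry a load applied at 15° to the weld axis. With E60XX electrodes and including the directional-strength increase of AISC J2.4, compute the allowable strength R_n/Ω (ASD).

R_n/Ω ≈ 91.6 kip

E60XX → F_EXX = 60 ksi.
t_e = 0.707 × 0.25 = 0.1767 in; A_we = 0.1767 × 27 = 4.772 in².
Directional factor: 1.0 + 0.5 sin^1.5(15°) = 1.066.
F_nw = 0.6 × 60 × 1.066 = 38.37 ksi.
R_n/Ω = (38.37 × 4.772) / 2.0 = 91.56 kip.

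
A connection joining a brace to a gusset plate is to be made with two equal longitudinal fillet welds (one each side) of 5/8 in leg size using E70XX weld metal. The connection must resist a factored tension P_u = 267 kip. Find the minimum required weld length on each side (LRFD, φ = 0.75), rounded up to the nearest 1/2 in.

L = 10 in on each side

E70XX → F_EXX = 70 ksi.
Throat t_e = 0.707 × 0.625 = 0.4419 in.
φr_n = 0.75 × 0.6 × 70 × 0.4419 = 13.92 kip/in.
L_req = P_u / φr_n = 267 / 13.92 = 19.18 in total.
Per side: 19.18 / 2 = 9.591 in.
Round up → use L = 10 in on each side.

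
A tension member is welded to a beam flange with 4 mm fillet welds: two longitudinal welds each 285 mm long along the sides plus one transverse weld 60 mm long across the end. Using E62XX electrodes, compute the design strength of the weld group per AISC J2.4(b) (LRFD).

E62XX → F_EXX = 620 MPa.
t_e = 0.707 × 4 = 2.828 mm.
R_nwl = 0.6 × 620 × 2.828 × 570 × 10⁻³ = 599.6 kN (longitudinal, 2 welds).
R_nwt = 0.6 × 620 × 2.828 × 60 × 10⁻³ = 63.12 kN (transverse, base value).
(i) R_nwl + R_nwt = 662.8 kN; (ii) 0.85 R_nwl + 1.5 R_nwt = 604.4 kN.
R_n = max = 662.8 kN [governs: (i)]; φR_n = 497.1 kN.

φR_n ≈ 497 kN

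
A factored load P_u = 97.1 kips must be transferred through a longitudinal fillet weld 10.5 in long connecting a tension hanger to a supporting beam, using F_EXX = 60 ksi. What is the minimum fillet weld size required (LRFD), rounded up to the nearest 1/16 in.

w = 1/2 in

Total weld length L = 10.5 in.
Required throat t_e = P_u / (φ × 0.6 F_EXX × L) = 97.1 / (0.75 × 0.6 × 60 × 10.5) = 0.3425 in.
Required leg w = t_e / 0.707 = 0.4844 in → use 1/2 in.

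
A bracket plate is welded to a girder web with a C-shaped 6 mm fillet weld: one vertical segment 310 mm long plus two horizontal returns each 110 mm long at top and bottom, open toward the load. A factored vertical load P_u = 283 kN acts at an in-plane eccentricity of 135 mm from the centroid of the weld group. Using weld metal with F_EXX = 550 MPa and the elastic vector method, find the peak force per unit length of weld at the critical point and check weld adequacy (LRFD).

f_max ≈ 1170 N/mm; NOT adequate

Total weld length L_w = 530 mm. Treat welds as unit-width lines.
Centroid: x̄ = 2×110×55 / 530 = 22.83 mm from the vertical weld.
Polar moment about centroid: J = I_x + I_y = [310³/12 + 2×110×155²] + [310×22.83² + 2(110³/12 + 110×32.17²)] = 8379000 mm³.
Direct shear f_v = P/L_w = 283×10³ / 530 = 534 N/mm (vertical).
Torsion M = P·e = 283×10³ × 135 = 38205000 N·mm.
Critical point at (x, y) = (87.17, 155) from centroid. f_tx = M·y/J = 706.7 N/mm; f_ty = M·x/J = 397.5 N/mm.
Resultant f_max = √[f_tx² + (f_v + f_ty)²] = √[706.7² + (534 + 397.5)²] = 1169 N/mm.
Capacity per unit length: φr_n = 0.75 × 0.6 × 550 × (0.707 × 6) = 1050 N/mm.
1169 > 1050 → NOT adequate.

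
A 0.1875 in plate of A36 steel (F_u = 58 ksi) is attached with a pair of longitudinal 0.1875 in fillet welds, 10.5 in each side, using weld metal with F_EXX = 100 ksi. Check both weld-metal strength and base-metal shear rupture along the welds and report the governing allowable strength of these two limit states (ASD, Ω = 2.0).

t_e = 0.707 × 0.1875 = 0.1326 in; L = 21 in.
Weld metal: R_n/Ω = (1/2.0) × 0.6 × 100 × 0.1326 × 21 = 83.51 kip.
Base metal (shear rupture): R_n/Ω = (1/2.0) × 0.6 × 58 × 0.1875 × 21 = 68.51 kip.
Governing: base-metal shear rupture.

R_n/Ω ≈ 68.5 kip (base-metal shear rupture governs)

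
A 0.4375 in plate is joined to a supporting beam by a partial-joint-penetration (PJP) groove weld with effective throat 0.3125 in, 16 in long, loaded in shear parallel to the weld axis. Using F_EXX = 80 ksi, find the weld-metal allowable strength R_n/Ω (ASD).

Effective throat (given) t_e = 0.3125 in.
A_we = 0.3125 × 16 = 5 in².
F_nw = 0.6 F_EXX = 48 ksi.
R_n/Ω = (48 × 5) / 2.0 = 120 kips.

R_n/Ω ≈ 120 kips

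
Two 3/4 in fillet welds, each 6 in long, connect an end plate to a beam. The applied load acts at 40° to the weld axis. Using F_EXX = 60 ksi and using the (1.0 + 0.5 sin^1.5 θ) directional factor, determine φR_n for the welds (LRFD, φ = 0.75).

φR_n ≈ 216 kip

t_e = 0.707 × 0.75 = 0.5302 in; A_we = 0.5302 × 12 = 6.363 in².
Directional factor: 1.0 + 0.5 sin^1.5(40°) = 1.258.
F_nw = 0.6 × 60 × 1.258 = 45.28 ksi.
φR_n = 0.75 × 45.28 × 6.363 = 216.1 kip.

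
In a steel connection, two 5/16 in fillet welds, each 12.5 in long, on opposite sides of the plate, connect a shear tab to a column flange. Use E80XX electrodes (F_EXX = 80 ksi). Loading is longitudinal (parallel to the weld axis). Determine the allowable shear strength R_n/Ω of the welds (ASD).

Effective throat t_e = 0.707 × 0.3125 = 0.2209 in.
Total length L = 25 in; A_we = 0.2209 × 25 = 5.523 in².
F_nw = 0.6 F_EXX = 0.6 × 80 = 48 ksi.
R_n = 48 × 5.523 = 265.1 kip; R_n/Ω = 265.1/2.0 = 132.6 kip.

R_n/Ω ≈ 133 kip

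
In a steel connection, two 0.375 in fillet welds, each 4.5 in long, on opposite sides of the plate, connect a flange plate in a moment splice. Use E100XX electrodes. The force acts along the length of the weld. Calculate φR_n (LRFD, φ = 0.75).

E100XX → F_EXX = 100 ksi.
Effective throat t_e = 0.707 × 0.375 = 0.2651 in.
Total length L = 9 in; A_we = 0.2651 × 9 = 2.386 in².
F_nw = 0.6 F_EXX = 0.6 × 100 = 60 ksi.
φR_n = 0.75 × 60 × 2.386 = 107.4 kip.

φR_n ≈ 107 kip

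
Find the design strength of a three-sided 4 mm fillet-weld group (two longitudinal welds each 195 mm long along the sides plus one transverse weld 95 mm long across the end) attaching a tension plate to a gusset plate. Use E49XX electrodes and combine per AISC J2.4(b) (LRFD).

E49XX → F_EXX = 490 MPa.
t_e = 0.707 × 4 = 2.828 mm.
R_nwl = 0.6 × 490 × 2.828 × 390 × 10⁻³ = 324.3 kN (longitudinal, 2 welds).
R_nwt = 0.6 × 490 × 2.828 × 95 × 10⁻³ = 78.99 kN (transverse, base value).
(i) R_nwl + R_nwt = 403.2 kN; (ii) 0.85 R_nwl + 1.5 R_nwt = 394.1 kN.
R_n = max = 403.2 kN [governs: (i)]; φR_n = 302.4 kN.

φR_n ≈ 302 kN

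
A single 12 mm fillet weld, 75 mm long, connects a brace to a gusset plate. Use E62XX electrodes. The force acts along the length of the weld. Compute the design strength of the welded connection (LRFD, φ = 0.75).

E62XX → F_EXX = 620 MPa.
Effective throat t_e = 0.707 × 12 = 8.484 mm.
Total length L = 75 mm; A_we = 8.484 × 75 = 636.3 mm².
F_nw = 0.6 F_EXX = 0.6 × 620 = 372 MPa.
φR_n = 0.75 × 372 × 636.3 × 10⁻³ = 177.5 kN.

φR_n ≈ 178 kN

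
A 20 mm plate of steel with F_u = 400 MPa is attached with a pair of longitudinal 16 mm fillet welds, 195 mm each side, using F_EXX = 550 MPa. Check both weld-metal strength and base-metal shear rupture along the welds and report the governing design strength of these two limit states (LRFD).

φR_n ≈ 1090 kN (weld metal governs)

t_e = 0.707 × 16 = 11.31 mm; L = 390 mm.
Weld metal: φR_n = 0.75 × 0.6 × 550 × 11.31 × 390 × 10⁻³ = 1092 kN.
Base metal (shear rupture): φR_n = 0.75 × 0.6 × 400 × 20 × 390 × 10⁻³ = 1404 kN.
Governing: weld metal.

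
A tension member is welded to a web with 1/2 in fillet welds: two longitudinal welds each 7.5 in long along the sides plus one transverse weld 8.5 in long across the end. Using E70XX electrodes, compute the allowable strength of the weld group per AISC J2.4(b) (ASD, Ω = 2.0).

R_n/Ω ≈ 189 kip

E70XX → F_EXX = 70 ksi.
t_e = 0.707 × 0.5 = 0.3535 in.
R_nwl = 0.6 × 70 × 0.3535 × 15 = 222.7 kip (longitudinal, 2 welds).
R_nwt = 0.6 × 70 × 0.3535 × 8.5 = 126.2 kip (transverse, base value).
(i) R_nwl + R_nwt = 348.9 kip; (ii) 0.85 R_nwl + 1.5 R_nwt = 378.6 kip.
R_n = max = 378.6 kip [governs: (ii)]; R_n/Ω = 189.3 kip.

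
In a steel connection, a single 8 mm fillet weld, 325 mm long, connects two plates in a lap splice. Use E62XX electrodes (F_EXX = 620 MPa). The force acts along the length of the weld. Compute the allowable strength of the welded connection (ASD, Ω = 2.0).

R_n/Ω ≈ 342 kN

Effective throat t_e = 0.707 × 8 = 5.656 mm.
Total length L = 325 mm; A_we = 5.656 × 325 = 1838 mm².
F_nw = 0.6 F_EXX = 0.6 × 620 = 372 MPa.
R_n = 372 × 1838 × 10⁻³ = 683.8 kN; R_n/Ω = 683.8/2.0 = 341.9 kN.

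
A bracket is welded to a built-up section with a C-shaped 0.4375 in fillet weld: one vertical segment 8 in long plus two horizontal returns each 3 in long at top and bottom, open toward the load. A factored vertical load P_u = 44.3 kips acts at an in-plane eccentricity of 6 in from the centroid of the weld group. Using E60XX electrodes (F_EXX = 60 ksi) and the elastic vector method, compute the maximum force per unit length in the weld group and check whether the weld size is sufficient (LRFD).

f_max ≈ 10.2 kip/in; NOT adequate

Total weld length L_w = 14 in. Treat welds as unit-width lines.
Centroid: x̄ = 2×3×1.5 / 14 = 0.6429 in from the vertical weld.
Polar moment about centroid: J = I_x + I_y = [8³/12 + 2×3×4²] + [8×0.6429² + 2(3³/12 + 3×0.8571²)] = 150.9 in³.
Direct shear f_v = P/L_w = 44.3 / 14 = 3.164 kip/in (vertical).
Torsion M = P·e = 44.3 × 6 = 265.8 kip·in.
Critical point at (x, y) = (2.357, 4) from centroid. f_tx = M·y/J = 7.047 kip/in; f_ty = M·x/J = 4.152 kip/in.
Resultant f_max = √[f_tx² + (f_v + f_ty)²] = √[7.047² + (3.164 + 4.152)²] = 10.16 kip/in.
Capacity per unit length: φr_n = 0.75 × 0.6 × 60 × (0.707 × 0.4375) = 8.351 kip/in.
10.16 > 8.351 → NOT adequate.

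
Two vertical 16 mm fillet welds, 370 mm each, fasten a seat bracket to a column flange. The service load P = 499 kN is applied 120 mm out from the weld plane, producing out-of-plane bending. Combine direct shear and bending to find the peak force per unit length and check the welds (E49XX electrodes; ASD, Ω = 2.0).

E49XX → F_EXX = 490 MPa.
L_w = 2 × 370 = 740 mm; section modulus (unit throat) S = 2 × L²/6 = 45630 mm².
Direct shear f_v = P/L_w = 499×10³/740 = 674.3 N/mm.
Moment M = P × e = 499×10³ × 120 = 59880000 N·mm; bending f_b = M/S = 1312 N/mm.
f_max = √(f_v² + f_b²) = √(674.3² + 1312²) = 1475 N/mm.
r_n/Ω = (1/2.0) × 0.6 × 490 × (0.707 × 16) = 1663 N/mm → adequate.

f_max ≈ 1480 N/mm; adequate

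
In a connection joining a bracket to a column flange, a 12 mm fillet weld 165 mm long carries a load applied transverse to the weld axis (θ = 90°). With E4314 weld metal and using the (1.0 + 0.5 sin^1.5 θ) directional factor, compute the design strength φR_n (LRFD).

φR_n ≈ 406 kN

E43XX → F_EXX = 430 MPa.
t_e = 0.707 × 12 = 8.484 mm; A_we = 8.484 × 165 = 1400 mm².
Directional factor: 1.0 + 0.5 sin^1.5(90°) = 1.5.
F_nw = 0.6 × 430 × 1.5 = 387 MPa.
φR_n = 0.75 × 387 × 1400 × 10⁻³ = 406.3 kN.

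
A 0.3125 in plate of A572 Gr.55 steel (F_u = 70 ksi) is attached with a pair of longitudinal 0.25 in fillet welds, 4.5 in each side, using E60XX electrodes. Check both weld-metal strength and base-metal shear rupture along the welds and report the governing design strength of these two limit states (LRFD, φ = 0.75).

φR_n ≈ 43 kips (weld metal governs)

E60XX → F_EXX = 60 ksi.
t_e = 0.707 × 0.25 = 0.1767 in; L = 9 in.
Weld metal: φR_n = 0.75 × 0.6 × 60 × 0.1767 × 9 = 42.95 kips.
Base metal (shear rupture): φR_n = 0.75 × 0.6 × 70 × 0.3125 × 9 = 88.59 kips.
Governing: weld metal.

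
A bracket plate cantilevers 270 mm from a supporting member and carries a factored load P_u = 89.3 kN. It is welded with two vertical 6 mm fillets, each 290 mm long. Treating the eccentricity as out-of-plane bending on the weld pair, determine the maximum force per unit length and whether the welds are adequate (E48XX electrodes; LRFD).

f_max ≈ 874 N/mm; adequate

E48XX → F_EXX = 480 MPa.
L_w = 2 × 290 = 580 mm; section modulus (unit throat) S = 2 × L²/6 = 28030 mm².
Direct shear f_v = P/L_w = 89.3×10³/580 = 154 N/mm.
Moment M = P × e = 89.3×10³ × 270 = 24111000 N·mm; bending f_b = M/S = 860.1 N/mm.
f_max = √(f_v² + f_b²) = √(154² + 860.1²) = 873.8 N/mm.
φr_n = 0.75 × 0.6 × 480 × (0.707 × 6) = 916.3 N/mm → adequate.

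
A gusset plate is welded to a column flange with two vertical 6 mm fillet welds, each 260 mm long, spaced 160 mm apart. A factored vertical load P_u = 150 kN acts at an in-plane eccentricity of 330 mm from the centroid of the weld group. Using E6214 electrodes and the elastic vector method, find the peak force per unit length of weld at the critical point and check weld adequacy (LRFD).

E62XX → F_EXX = 620 MPa.
Total weld length L_w = 520 mm. Treat welds as unit-width lines.
Polar moment about centroid: J = 2[d³/12 + d(b/2)²] = 2[260³/12 + 260×80²] = 6257000 mm³.
Direct shear f_v = P/L_w = 150×10³ / 520 = 288.5 N/mm (vertical).
Torsion M = P·e = 150×10³ × 330 = 49500000 N·mm.
Critical point at (x, y) = (80, 130) from centroid. f_tx = M·y/J = 1028 N/mm; f_ty = M·x/J = 632.9 N/mm.
Resultant f_max = √[f_tx² + (f_v + f_ty)²] = √[1028² + (288.5 + 632.9)²] = 1381 N/mm.
Capacity per unit length: φr_n = 0.75 × 0.6 × 620 × (0.707 × 6) = 1184 N/mm.
1381 > 1184 → NOT adequate.

f_max ≈ 1380 N/mm; NOT adequate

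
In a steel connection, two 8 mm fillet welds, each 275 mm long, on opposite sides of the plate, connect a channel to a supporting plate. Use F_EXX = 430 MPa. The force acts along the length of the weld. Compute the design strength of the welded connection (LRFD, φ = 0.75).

Effective throat t_e = 0.707 × 8 = 5.656 mm.
Total length L = 550 mm; A_we = 5.656 × 550 = 3111 mm².
F_nw = 0.6 F_EXX = 0.6 × 430 = 258 MPa.
φR_n = 0.75 × 258 × 3111 × 10⁻³ = 601.9 kN.

φR_n ≈ 602 kN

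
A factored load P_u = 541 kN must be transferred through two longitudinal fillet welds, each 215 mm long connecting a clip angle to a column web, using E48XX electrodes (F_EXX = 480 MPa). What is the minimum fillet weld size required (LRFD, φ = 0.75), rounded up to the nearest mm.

w = 9 mm

Total weld length L = 430 mm.
Required throat t_e = P_u / (φ × 0.6 F_EXX × L) = 541 / (0.75 × 0.6 × 480 × 430 × 10⁻³) = 5.825 mm.
Required leg w = t_e / 0.707 = 8.239 mm → use 9 mm.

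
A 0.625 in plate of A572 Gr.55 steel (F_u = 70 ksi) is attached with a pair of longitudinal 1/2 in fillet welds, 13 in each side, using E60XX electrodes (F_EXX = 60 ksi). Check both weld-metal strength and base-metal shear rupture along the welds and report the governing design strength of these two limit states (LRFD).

t_e = 0.707 × 0.5 = 0.3535 in; L = 26 in.
Weld metal: φR_n = 0.75 × 0.6 × 60 × 0.3535 × 26 = 248.2 kip.
Base metal (shear rupture): φR_n = 0.75 × 0.6 × 70 × 0.625 × 26 = 511.9 kip.
Governing: weld metal.

φR_n ≈ 248 kip (weld metal governs)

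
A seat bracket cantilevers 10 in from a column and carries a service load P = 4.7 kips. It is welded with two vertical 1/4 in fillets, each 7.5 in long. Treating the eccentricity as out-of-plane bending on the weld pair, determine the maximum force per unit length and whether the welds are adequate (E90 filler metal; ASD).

f_max ≈ 2.53 kip/in; adequate

E90XX → F_EXX = 90 ksi.
L_w = 2 × 7.5 = 15 in; section modulus (unit throat) S = 2 × L²/6 = 18.75 in².
Direct shear f_v = P/L_w = 4.7/15 = 0.3133 kip/in.
Moment M = P × e = 4.7 × 10 = 47 kip·in; bending f_b = M/S = 2.507 kip/in.
f_max = √(f_v² + f_b²) = √(0.3133² + 2.507²) = 2.526 kip/in.
r_n/Ω = (1/2.0) × 0.6 × 90 × (0.707 × 0.25) = 4.772 kip/in → adequate.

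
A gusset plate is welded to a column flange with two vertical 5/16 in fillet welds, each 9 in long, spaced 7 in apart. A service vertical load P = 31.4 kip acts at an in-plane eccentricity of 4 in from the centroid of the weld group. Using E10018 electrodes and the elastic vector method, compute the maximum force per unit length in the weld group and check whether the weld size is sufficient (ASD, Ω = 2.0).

E100XX → F_EXX = 100 ksi.
Total weld length L_w = 18 in. Treat welds as unit-width lines.
Polar moment about centroid: J = 2[d³/12 + d(b/2)²] = 2[9³/12 + 9×3.5²] = 342 in³.
Direct shear f_v = P/L_w = 31.4 / 18 = 1.744 kip/in (vertical).
Torsion M = P·e = 31.4 × 4 = 125.6 kip·in.
Critical point at (x, y) = (3.5, 4.5) from centroid. f_tx = M·y/J = 1.653 kip/in; f_ty = M·x/J = 1.285 kip/in.
Resultant f_max = √[f_tx² + (f_v + f_ty)²] = √[1.653² + (1.744 + 1.285)²] = 3.451 kip/in.
Capacity per unit length: r_n/Ω = (1/2.0) × 0.6 × 100 × (0.707 × 0.3125) = 6.628 kip/in.
3.451 ≤ 6.628 → adequate.

f_max ≈ 3.45 kip/in; adequate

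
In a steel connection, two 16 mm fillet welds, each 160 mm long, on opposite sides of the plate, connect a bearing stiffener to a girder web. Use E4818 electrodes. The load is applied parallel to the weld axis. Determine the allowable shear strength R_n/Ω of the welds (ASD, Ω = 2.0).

R_n/Ω ≈ 521 kN

E48XX → F_EXX = 480 MPa.
Effective throat t_e = 0.707 × 16 = 11.31 mm.
Total length L = 320 mm; A_we = 11.31 × 320 = 3620 mm².
F_nw = 0.6 F_EXX = 0.6 × 480 = 288 MPa.
R_n = 288 × 3620 × 10⁻³ = 1043 kN; R_n/Ω = 1043/2.0 = 521.3 kN.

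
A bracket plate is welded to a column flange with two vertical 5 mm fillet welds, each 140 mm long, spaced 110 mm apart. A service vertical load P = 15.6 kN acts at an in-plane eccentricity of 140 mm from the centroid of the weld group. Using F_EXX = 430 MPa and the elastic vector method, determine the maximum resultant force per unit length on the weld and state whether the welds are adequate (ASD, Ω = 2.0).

Total weld length L_w = 280 mm. Treat welds as unit-width lines.
Polar moment about centroid: J = 2[d³/12 + d(b/2)²] = 2[140³/12 + 140×55²] = 1304000 mm³.
Direct shear f_v = P/L_w = 15.6×10³ / 280 = 55.71 N/mm (vertical).
Torsion M = P·e = 15.6×10³ × 140 = 2184000 N·mm.
Critical point at (x, y) = (55, 70) from centroid. f_tx = M·y/J = 117.2 N/mm; f_ty = M·x/J = 92.09 N/mm.
Resultant f_max = √[f_tx² + (f_v + f_ty)²] = √[117.2² + (55.71 + 92.09)²] = 188.6 N/mm.
Capacity per unit length: r_n/Ω = (1/2.0) × 0.6 × 430 × (0.707 × 5) = 456 N/mm.
188.6 ≤ 456 → adequate.

f_max ≈ 189 N/mm; adequate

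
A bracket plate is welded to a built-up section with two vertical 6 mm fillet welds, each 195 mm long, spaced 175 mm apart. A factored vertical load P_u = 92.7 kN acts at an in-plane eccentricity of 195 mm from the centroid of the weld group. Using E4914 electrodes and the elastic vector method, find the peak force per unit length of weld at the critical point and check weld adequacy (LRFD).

E49XX → F_EXX = 490 MPa.
Total weld length L_w = 390 mm. Treat welds as unit-width lines.
Polar moment about centroid: J = 2[d³/12 + d(b/2)²] = 2[195³/12 + 195×87.5²] = 4222000 mm³.
Direct shear f_v = P/L_w = 92.7×10³ / 390 = 237.7 N/mm (vertical).
Torsion M = P·e = 92.7×10³ × 195 = 18076000 N·mm.
Critical point at (x, y) = (87.5, 97.5) from centroid. f_tx = M·y/J = 417.5 N/mm; f_ty = M·x/J = 374.7 N/mm.
Resultant f_max = √[f_tx² + (f_v + f_ty)²] = √[417.5² + (237.7 + 374.7)²] = 741.1 N/mm.
Capacity per unit length: φr_n = 0.75 × 0.6 × 490 × (0.707 × 6) = 935.4 N/mm.
741.1 ≤ 935.4 → adequate.

f_max ≈ 741 N/mm; adequate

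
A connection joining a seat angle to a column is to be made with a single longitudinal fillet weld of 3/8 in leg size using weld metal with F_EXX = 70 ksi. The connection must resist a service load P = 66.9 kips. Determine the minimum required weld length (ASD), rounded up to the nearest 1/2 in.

Throat t_e = 0.707 × 0.375 = 0.2651 in.
r_n/Ω = (0.6 × 70 × 0.2651) / 2.0 = 5.568 kip/in.
L_req = P / (r_n/Ω) = 66.9 / 5.568 = 12.02 in total.
Round up → use L = 12.5 in.

L = 12.5 in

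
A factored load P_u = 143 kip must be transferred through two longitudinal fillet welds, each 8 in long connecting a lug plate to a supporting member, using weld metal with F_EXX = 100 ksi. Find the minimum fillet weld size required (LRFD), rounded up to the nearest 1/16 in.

w = 5/16 in

Total weld length L = 16 in.
Required throat t_e = P_u / (φ × 0.6 F_EXX × L) = 143 / (0.75 × 0.6 × 100 × 16) = 0.1986 in.
Required leg w = t_e / 0.707 = 0.2809 in → use 5/16 in.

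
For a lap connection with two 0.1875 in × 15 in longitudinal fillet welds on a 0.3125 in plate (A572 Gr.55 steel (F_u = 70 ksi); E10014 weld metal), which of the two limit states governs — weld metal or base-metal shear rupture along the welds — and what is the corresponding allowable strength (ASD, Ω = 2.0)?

E100XX → F_EXX = 100 ksi.
t_e = 0.707 × 0.1875 = 0.1326 in; L = 30 in.
Weld metal: R_n/Ω = (1/2.0) × 0.6 × 100 × 0.1326 × 30 = 119.3 kips.
Base metal (shear rupture): R_n/Ω = (1/2.0) × 0.6 × 70 × 0.3125 × 30 = 196.9 kips.
Governing: weld metal.

R_n/Ω ≈ 119 kips (weld metal governs)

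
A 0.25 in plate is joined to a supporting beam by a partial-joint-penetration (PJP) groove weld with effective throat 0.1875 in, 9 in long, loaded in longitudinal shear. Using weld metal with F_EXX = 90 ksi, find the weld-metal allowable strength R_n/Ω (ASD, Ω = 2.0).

Effective throat (given) t_e = 0.1875 in.
A_we = 0.1875 × 9 = 1.688 in².
F_nw = 0.6 F_EXX = 54 ksi.
R_n/Ω = (54 × 1.688) / 2.0 = 45.56 kips.

R_n/Ω ≈ 45.6 kips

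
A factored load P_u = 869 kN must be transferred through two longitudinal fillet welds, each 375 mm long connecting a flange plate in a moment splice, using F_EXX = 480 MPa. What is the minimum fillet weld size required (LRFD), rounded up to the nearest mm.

w = 8 mm

Total weld length L = 750 mm.
Required throat t_e = P_u / (φ × 0.6 F_EXX × L) = 869 / (0.75 × 0.6 × 480 × 750 × 10⁻³) = 5.364 mm.
Required leg w = t_e / 0.707 = 7.587 mm → use 8 mm.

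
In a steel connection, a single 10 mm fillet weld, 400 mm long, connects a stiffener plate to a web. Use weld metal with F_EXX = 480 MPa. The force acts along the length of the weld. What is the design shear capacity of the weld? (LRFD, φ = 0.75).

φR_n ≈ 611 kN

Effective throat t_e = 0.707 × 10 = 7.07 mm.
Total length L = 400 mm; A_we = 7.07 × 400 = 2828 mm².
F_nw = 0.6 F_EXX = 0.6 × 480 = 288 MPa.
φR_n = 0.75 × 288 × 2828 × 10⁻³ = 610.8 kN.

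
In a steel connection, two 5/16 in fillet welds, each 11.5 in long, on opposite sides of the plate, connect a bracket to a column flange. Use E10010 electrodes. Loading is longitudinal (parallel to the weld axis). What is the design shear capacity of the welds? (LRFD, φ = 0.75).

E100XX → F_EXX = 100 ksi.
Effective throat t_e = 0.707 × 0.3125 = 0.2209 in.
Total length L = 23 in; A_we = 0.2209 × 23 = 5.082 in².
F_nw = 0.6 F_EXX = 0.6 × 100 = 60 ksi.
φR_n = 0.75 × 60 × 5.082 = 228.7 kips.

φR_n ≈ 229 kips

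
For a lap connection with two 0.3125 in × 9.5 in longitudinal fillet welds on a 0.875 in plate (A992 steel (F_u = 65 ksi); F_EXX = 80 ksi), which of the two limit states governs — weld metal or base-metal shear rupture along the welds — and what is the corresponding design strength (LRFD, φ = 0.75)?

t_e = 0.707 × 0.3125 = 0.2209 in; L = 19 in.
Weld metal: φR_n = 0.75 × 0.6 × 80 × 0.2209 × 19 = 151.1 kips.
Base metal (shear rupture): φR_n = 0.75 × 0.6 × 65 × 0.875 × 19 = 486.3 kips.
Governing: weld metal.

φR_n ≈ 151 kips (weld metal governs)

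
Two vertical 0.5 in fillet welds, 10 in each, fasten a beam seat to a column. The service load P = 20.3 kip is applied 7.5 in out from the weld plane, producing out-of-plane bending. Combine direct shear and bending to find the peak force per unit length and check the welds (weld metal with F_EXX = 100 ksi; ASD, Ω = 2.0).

L_w = 2 × 10 = 20 in; section modulus (unit throat) S = 2 × L²/6 = 33.33 in².
Direct shear f_v = P/L_w = 20.3/20 = 1.015 kip/in.
Moment M = P × e = 20.3 × 7.5 = 152.25 kip·in; bending f_b = M/S = 4.567 kip/in.
f_max = √(f_v² + f_b²) = √(1.015² + 4.567²) = 4.679 kip/in.
r_n/Ω = (1/2.0) × 0.6 × 100 × (0.707 × 0.5) = 10.6 kip/in → adequate.

f_max ≈ 4.68 kip/in; adequate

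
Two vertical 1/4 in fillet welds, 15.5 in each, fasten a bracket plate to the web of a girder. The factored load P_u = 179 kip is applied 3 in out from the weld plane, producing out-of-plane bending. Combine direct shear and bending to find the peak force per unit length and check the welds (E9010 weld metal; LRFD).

E90XX → F_EXX = 90 ksi.
L_w = 2 × 15.5 = 31 in; section modulus (unit throat) S = 2 × L²/6 = 80.08 in².
Direct shear f_v = P/L_w = 179/31 = 5.774 kip/in.
Moment M = P × e = 179 × 3 = 537 kip·in; bending f_b = M/S = 6.706 kip/in.
f_max = √(f_v² + f_b²) = √(5.774² + 6.706²) = 8.849 kip/in.
φr_n = 0.75 × 0.6 × 90 × (0.707 × 0.25) = 7.158 kip/in → NOT adequate.

f_max ≈ 8.85 kip/in; NOT adequate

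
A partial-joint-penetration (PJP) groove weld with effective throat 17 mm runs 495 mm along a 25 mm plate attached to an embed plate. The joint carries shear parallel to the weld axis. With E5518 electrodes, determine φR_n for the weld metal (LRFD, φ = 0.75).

E55XX → F_EXX = 550 MPa.
Effective throat (given) t_e = 17 mm.
A_we = 17 × 495 = 8415 mm².
F_nw = 0.6 F_EXX = 330 MPa.
φR_n = 0.75 × 330 × 8415 × 10⁻³ = 2083 kN.

φR_n ≈ 2080 kN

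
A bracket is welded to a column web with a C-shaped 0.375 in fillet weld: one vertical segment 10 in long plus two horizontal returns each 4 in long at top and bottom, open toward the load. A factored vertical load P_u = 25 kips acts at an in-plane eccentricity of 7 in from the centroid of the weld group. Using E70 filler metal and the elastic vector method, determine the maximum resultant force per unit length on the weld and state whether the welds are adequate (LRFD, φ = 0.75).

E70XX → F_EXX = 70 ksi.
Total weld length L_w = 18 in. Treat welds as unit-width lines.
Centroid: x̄ = 2×4×2 / 18 = 0.8889 in from the vertical weld.
Polar moment about centroid: J = I_x + I_y = [10³/12 + 2×4×5²] + [10×0.8889² + 2(4³/12 + 4×1.111²)] = 311.8 in³.
Direct shear f_v = P/L_w = 25 / 18 = 1.389 kip/in (vertical).
Torsion M = P·e = 25 × 7 = 175 kip·in.
Critical point at (x, y) = (3.111, 5) from centroid. f_tx = M·y/J = 2.806 kip/in; f_ty = M·x/J = 1.746 kip/in.
Resultant f_max = √[f_tx² + (f_v + f_ty)²] = √[2.806² + (1.389 + 1.746)²] = 4.208 kip/in.
Capacity per unit length: φr_n = 0.75 × 0.6 × 70 × (0.707 × 0.375) = 8.351 kip/in.
4.208 ≤ 8.351 → adequate.

f_max ≈ 4.21 kip/in; adequate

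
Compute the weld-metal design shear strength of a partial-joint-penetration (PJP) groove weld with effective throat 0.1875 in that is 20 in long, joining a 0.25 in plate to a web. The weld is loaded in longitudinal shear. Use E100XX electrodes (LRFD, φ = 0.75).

E100XX → F_EXX = 100 ksi.
Effective throat (given) t_e = 0.1875 in.
A_we = 0.1875 × 20 = 3.75 in².
F_nw = 0.6 F_EXX = 60 ksi.
φR_n = 0.75 × 60 × 3.75 = 168.8 kip.

φR_n ≈ 169 kip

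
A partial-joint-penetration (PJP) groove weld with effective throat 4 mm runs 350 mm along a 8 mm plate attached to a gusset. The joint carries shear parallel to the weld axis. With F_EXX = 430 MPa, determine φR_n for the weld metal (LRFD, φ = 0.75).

Effective throat (given) t_e = 4 mm.
A_we = 4 × 350 = 1400 mm².
F_nw = 0.6 F_EXX = 258 MPa.
φR_n = 0.75 × 258 × 1400 × 10⁻³ = 270.9 kN.

φR_n ≈ 271 kN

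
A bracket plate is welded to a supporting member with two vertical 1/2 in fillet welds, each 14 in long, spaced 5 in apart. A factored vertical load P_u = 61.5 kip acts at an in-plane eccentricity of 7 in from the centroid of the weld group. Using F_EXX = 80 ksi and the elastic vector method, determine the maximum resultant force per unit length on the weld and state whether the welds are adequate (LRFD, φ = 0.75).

f_max ≈ 6.16 kip/in; adequate

Total weld length L_w = 28 in. Treat welds as unit-width lines.
Polar moment about centroid: J = 2[d³/12 + d(b/2)²] = 2[14³/12 + 14×2.5²] = 632.3 in³.
Direct shear f_v = P/L_w = 61.5 / 28 = 2.196 kip/in (vertical).
Torsion M = P·e = 61.5 × 7 = 430.5 kip·in.
Critical point at (x, y) = (2.5, 7) from centroid. f_tx = M·y/J = 4.766 kip/in; f_ty = M·x/J = 1.702 kip/in.
Resultant f_max = √[f_tx² + (f_v + f_ty)²] = √[4.766² + (2.196 + 1.702)²] = 6.157 kip/in.
Capacity per unit length: φr_n = 0.75 × 0.6 × 80 × (0.707 × 0.5) = 12.73 kip/in.
6.157 ≤ 12.73 → adequate.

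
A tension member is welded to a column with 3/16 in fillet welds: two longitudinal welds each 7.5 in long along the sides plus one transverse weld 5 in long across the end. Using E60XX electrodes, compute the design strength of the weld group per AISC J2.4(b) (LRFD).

E60XX → F_EXX = 60 ksi.
t_e = 0.707 × 0.1875 = 0.1326 in.
R_nwl = 0.6 × 60 × 0.1326 × 15 = 71.58 kips (longitudinal, 2 welds).
R_nwt = 0.6 × 60 × 0.1326 × 5 = 23.86 kips (transverse, base value).
(i) R_nwl + R_nwt = 95.44 kips; (ii) 0.85 R_nwl + 1.5 R_nwt = 96.64 kips.
R_n = max = 96.64 kips [governs: (ii)]; φR_n = 72.48 kips.

φR_n ≈ 72.5 kips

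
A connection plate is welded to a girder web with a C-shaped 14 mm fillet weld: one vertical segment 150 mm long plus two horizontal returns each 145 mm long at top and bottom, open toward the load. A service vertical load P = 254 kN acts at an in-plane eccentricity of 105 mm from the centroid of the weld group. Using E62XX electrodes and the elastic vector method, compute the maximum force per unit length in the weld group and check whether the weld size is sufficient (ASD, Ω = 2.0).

f_max ≈ 1610 N/mm; adequate

E62XX → F_EXX = 620 MPa.
Total weld length L_w = 440 mm. Treat welds as unit-width lines.
Centroid: x̄ = 2×145×72.5 / 440 = 47.78 mm from the vertical weld.
Polar moment about centroid: J = I_x + I_y = [150³/12 + 2×145×75²] + [150×47.78² + 2(145³/12 + 145×24.72²)] = 2940000 mm³.
Direct shear f_v = P/L_w = 254×10³ / 440 = 577.3 N/mm (vertical).
Torsion M = P·e = 254×10³ × 105 = 26670000 N·mm.
Critical point at (x, y) = (97.22, 75) from centroid. f_tx = M·y/J = 680.3 N/mm; f_ty = M·x/J = 881.8 N/mm.
Resultant f_max = √[f_tx² + (f_v + f_ty)²] = √[680.3² + (577.3 + 881.8)²] = 1610 N/mm.
Capacity per unit length: r_n/Ω = (1/2.0) × 0.6 × 620 × (0.707 × 14) = 1841 N/mm.
1610 ≤ 1841 → adequate.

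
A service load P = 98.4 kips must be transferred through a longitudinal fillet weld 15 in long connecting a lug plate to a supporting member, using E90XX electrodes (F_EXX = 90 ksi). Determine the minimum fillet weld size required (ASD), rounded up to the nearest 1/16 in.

Total weld length L = 15 in.
Required throat t_e = P × Ω / (0.6 F_EXX × L) = 98.4 × 2.0 / (0.6 × 90 × 15) = 0.243 in.
Required leg w = t_e / 0.707 = 0.3437 in → use 3/8 in.

w = 3/8 in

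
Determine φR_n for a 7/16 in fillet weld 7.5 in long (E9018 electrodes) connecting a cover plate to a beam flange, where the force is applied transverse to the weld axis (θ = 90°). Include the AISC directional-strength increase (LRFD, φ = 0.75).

E90XX → F_EXX = 90 ksi.
t_e = 0.707 × 0.4375 = 0.3093 in; A_we = 0.3093 × 7.5 = 2.32 in².
Directional factor: 1.0 + 0.5 sin^1.5(90°) = 1.5.
F_nw = 0.6 × 90 × 1.5 = 81 ksi.
φR_n = 0.75 × 81 × 2.32 = 140.9 kip.

φR_n ≈ 141 kip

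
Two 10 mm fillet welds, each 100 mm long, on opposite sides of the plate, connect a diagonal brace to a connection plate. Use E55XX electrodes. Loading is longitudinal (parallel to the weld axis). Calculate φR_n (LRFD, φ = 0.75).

E55XX → F_EXX = 550 MPa.
Effective throat t_e = 0.707 × 10 = 7.07 mm.
Total length L = 200 mm; A_we = 7.07 × 200 = 1414 mm².
F_nw = 0.6 F_EXX = 0.6 × 550 = 330 MPa.
φR_n = 0.75 × 330 × 1414 × 10⁻³ = 350 kN.

φR_n ≈ 350 kN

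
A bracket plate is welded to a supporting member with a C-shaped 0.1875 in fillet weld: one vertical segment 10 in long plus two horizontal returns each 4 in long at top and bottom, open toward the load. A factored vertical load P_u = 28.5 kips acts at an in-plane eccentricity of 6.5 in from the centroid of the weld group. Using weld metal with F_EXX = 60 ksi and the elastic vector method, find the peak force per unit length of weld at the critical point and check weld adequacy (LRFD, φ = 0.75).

Total weld length L_w = 18 in. Treat welds as unit-width lines.
Centroid: x̄ = 2×4×2 / 18 = 0.8889 in from the vertical weld.
Polar moment about centroid: J = I_x + I_y = [10³/12 + 2×4×5²] + [10×0.8889² + 2(4³/12 + 4×1.111²)] = 311.8 in³.
Direct shear f_v = P/L_w = 28.5 / 18 = 1.583 kip/in (vertical).
Torsion M = P·e = 28.5 × 6.5 = 185.25 kip·in.
Critical point at (x, y) = (3.111, 5) from centroid. f_tx = M·y/J = 2.971 kip/in; f_ty = M·x/J = 1.849 kip/in.
Resultant f_max = √[f_tx² + (f_v + f_ty)²] = √[2.971² + (1.583 + 1.849)²] = 4.539 kip/in.
Capacity per unit length: φr_n = 0.75 × 0.6 × 60 × (0.707 × 0.1875) = 3.579 kip/in.
4.539 > 3.579 → NOT adequate.

f_max ≈ 4.54 kip/in; NOT adequate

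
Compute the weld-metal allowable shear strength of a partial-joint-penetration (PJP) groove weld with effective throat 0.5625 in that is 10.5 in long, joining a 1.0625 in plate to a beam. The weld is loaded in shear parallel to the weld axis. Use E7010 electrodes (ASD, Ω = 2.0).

E70XX → F_EXX = 70 ksi.
Effective throat (given) t_e = 0.5625 in.
A_we = 0.5625 × 10.5 = 5.906 in².
F_nw = 0.6 F_EXX = 42 ksi.
R_n/Ω = (42 × 5.906) / 2.0 = 124 kips.

R_n/Ω ≈ 124 kips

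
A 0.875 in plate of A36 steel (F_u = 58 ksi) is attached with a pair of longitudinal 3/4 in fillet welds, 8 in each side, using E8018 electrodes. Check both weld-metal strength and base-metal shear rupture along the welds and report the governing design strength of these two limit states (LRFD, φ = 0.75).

E80XX → F_EXX = 80 ksi.
t_e = 0.707 × 0.75 = 0.5302 in; L = 16 in.
Weld metal: φR_n = 0.75 × 0.6 × 80 × 0.5302 × 16 = 305.4 kip.
Base metal (shear rupture): φR_n = 0.75 × 0.6 × 58 × 0.875 × 16 = 365.4 kip.
Governing: weld metal.

φR_n ≈ 305 kip (weld metal governs)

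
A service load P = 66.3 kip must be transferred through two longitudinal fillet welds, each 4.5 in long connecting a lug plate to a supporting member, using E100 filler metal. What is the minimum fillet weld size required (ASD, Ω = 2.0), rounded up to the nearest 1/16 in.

E100XX → F_EXX = 100 ksi.
Total weld length L = 9 in.
Required throat t_e = P × Ω / (0.6 F_EXX × L) = 66.3 × 2.0 / (0.6 × 100 × 9) = 0.2456 in.
Required leg w = t_e / 0.707 = 0.3473 in → use 3/8 in.

w = 3/8 in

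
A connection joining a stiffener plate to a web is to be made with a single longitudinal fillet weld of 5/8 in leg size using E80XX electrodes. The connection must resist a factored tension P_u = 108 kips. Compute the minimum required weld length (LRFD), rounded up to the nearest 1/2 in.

L = 7 in

E80XX → F_EXX = 80 ksi.
Throat t_e = 0.707 × 0.625 = 0.4419 in.
φr_n = 0.75 × 0.6 × 80 × 0.4419 = 15.91 kips/in.
L_req = P_u / φr_n = 108 / 15.91 = 6.789 in total.
Round up → use L = 7 in.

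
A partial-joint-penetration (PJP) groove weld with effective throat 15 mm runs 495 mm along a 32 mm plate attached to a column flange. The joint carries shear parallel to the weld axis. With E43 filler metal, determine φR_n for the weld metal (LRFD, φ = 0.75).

φR_n ≈ 1440 kN

E43XX → F_EXX = 430 MPa.
Effective throat (given) t_e = 15 mm.
A_we = 15 × 495 = 7425 mm².
F_nw = 0.6 F_EXX = 258 MPa.
φR_n = 0.75 × 258 × 7425 × 10⁻³ = 1437 kN.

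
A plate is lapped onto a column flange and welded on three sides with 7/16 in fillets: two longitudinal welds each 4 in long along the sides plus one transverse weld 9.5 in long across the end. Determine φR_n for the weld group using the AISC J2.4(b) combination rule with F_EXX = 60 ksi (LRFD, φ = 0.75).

t_e = 0.707 × 0.4375 = 0.3093 in.
R_nwl = 0.6 × 60 × 0.3093 × 8 = 89.08 kips (longitudinal, 2 welds).
R_nwt = 0.6 × 60 × 0.3093 × 9.5 = 105.8 kips (transverse, base value).
(i) R_nwl + R_nwt = 194.9 kips; (ii) 0.85 R_nwl + 1.5 R_nwt = 234.4 kips.
R_n = max = 234.4 kips [governs: (ii)]; φR_n = 175.8 kips.

φR_n ≈ 176 kips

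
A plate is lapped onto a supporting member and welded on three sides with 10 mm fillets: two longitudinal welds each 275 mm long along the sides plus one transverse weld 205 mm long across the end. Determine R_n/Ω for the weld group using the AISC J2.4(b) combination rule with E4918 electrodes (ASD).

R_n/Ω ≈ 805 kN

E49XX → F_EXX = 490 MPa.
t_e = 0.707 × 10 = 7.07 mm.
R_nwl = 0.6 × 490 × 7.07 × 550 × 10⁻³ = 1143 kN (longitudinal, 2 welds).
R_nwt = 0.6 × 490 × 7.07 × 205 × 10⁻³ = 426.1 kN (transverse, base value).
(i) R_nwl + R_nwt = 1569 kN; (ii) 0.85 R_nwl + 1.5 R_nwt = 1611 kN.
R_n = max = 1611 kN [governs: (ii)]; R_n/Ω = 805.4 kN.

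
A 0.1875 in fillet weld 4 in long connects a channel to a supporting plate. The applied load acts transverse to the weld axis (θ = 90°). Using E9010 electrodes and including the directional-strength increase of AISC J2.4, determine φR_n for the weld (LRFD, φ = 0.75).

E90XX → F_EXX = 90 ksi.
t_e = 0.707 × 0.1875 = 0.1326 in; A_we = 0.1326 × 4 = 0.5302 in².
Directional factor: 1.0 + 0.5 sin^1.5(90°) = 1.5.
F_nw = 0.6 × 90 × 1.5 = 81 ksi.
φR_n = 0.75 × 81 × 0.5302 = 32.21 kip.

φR_n ≈ 32.2 kip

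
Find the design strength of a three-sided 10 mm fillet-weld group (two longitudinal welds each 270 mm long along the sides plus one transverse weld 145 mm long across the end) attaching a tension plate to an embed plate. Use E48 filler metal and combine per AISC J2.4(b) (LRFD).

φR_n ≈ 1050 kN

E48XX → F_EXX = 480 MPa.
t_e = 0.707 × 10 = 7.07 mm.
R_nwl = 0.6 × 480 × 7.07 × 540 × 10⁻³ = 1100 kN (longitudinal, 2 welds).
R_nwt = 0.6 × 480 × 7.07 × 145 × 10⁻³ = 295.2 kN (transverse, base value).
(i) R_nwl + R_nwt = 1395 kN; (ii) 0.85 R_nwl + 1.5 R_nwt = 1377 kN.
R_n = max = 1395 kN [governs: (i)]; φR_n = 1046 kN.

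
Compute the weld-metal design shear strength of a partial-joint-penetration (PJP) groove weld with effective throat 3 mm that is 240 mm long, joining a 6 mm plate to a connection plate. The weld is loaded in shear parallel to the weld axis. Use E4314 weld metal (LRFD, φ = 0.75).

φR_n ≈ 139 kN

E43XX → F_EXX = 430 MPa.
Effective throat (given) t_e = 3 mm.
A_we = 3 × 240 = 720 mm².
F_nw = 0.6 F_EXX = 258 MPa.
φR_n = 0.75 × 258 × 720 × 10⁻³ = 139.3 kN.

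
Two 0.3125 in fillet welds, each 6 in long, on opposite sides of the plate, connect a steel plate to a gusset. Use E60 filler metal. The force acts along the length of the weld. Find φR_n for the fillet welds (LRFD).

E60XX → F_EXX = 60 ksi.
Effective throat t_e = 0.707 × 0.3125 = 0.2209 in.
Total length L = 12 in; A_we = 0.2209 × 12 = 2.651 in².
F_nw = 0.6 F_EXX = 0.6 × 60 = 36 ksi.
φR_n = 0.75 × 36 × 2.651 = 71.58 kips.

φR_n ≈ 71.6 kips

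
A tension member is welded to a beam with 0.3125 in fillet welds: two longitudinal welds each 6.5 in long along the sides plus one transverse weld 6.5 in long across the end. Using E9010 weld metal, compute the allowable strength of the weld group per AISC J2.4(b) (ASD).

E90XX → F_EXX = 90 ksi.
t_e = 0.707 × 0.3125 = 0.2209 in.
R_nwl = 0.6 × 90 × 0.2209 × 13 = 155.1 kip (longitudinal, 2 welds).
R_nwt = 0.6 × 90 × 0.2209 × 6.5 = 77.55 kip (transverse, base value).
(i) R_nwl + R_nwt = 232.6 kip; (ii) 0.85 R_nwl + 1.5 R_nwt = 248.2 kip.
R_n = max = 248.2 kip [governs: (ii)]; R_n/Ω = 124.1 kip.

R_n/Ω ≈ 124 kip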